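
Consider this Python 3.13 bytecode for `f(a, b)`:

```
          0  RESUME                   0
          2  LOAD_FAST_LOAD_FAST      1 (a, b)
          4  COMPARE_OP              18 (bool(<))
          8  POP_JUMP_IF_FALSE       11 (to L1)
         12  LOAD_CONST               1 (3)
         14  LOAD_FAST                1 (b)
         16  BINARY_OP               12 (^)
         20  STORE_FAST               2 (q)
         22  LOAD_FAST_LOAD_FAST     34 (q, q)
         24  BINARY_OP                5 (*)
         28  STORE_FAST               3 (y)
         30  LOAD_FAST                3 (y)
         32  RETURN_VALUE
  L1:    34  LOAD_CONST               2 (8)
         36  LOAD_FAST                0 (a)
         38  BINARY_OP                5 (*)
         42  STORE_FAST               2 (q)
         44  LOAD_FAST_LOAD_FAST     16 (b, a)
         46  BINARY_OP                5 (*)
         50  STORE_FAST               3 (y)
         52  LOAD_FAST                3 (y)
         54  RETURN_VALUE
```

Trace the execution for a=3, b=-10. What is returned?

-30

LOAD_FAST_LOAD_FAST a,b → push 3,-10. Stack: [3, -10]
COMPARE_OP bool(<) → 3 vs -10 = False. Stack: [False]
POP_JUMP_IF_FALSE → pop False; jump. Stack: []
LOAD_CONST → push 8. Stack: [8]
LOAD_FAST a → push 3. Stack: [8, 3]
BINARY_OP * → 8 * 3 = 24. Stack: [24]
STORE_FAST q → q=24. Stack: []
LOAD_FAST_LOAD_FAST b,a → push -10,3. Stack: [-10, 3]
BINARY_OP * → -10 * 3 = -30. Stack: [-30]
STORE_FAST y → y=-30. Stack: []
LOAD_FAST y → push -30. Stack: [-30]
RETURN_VALUE → return -30.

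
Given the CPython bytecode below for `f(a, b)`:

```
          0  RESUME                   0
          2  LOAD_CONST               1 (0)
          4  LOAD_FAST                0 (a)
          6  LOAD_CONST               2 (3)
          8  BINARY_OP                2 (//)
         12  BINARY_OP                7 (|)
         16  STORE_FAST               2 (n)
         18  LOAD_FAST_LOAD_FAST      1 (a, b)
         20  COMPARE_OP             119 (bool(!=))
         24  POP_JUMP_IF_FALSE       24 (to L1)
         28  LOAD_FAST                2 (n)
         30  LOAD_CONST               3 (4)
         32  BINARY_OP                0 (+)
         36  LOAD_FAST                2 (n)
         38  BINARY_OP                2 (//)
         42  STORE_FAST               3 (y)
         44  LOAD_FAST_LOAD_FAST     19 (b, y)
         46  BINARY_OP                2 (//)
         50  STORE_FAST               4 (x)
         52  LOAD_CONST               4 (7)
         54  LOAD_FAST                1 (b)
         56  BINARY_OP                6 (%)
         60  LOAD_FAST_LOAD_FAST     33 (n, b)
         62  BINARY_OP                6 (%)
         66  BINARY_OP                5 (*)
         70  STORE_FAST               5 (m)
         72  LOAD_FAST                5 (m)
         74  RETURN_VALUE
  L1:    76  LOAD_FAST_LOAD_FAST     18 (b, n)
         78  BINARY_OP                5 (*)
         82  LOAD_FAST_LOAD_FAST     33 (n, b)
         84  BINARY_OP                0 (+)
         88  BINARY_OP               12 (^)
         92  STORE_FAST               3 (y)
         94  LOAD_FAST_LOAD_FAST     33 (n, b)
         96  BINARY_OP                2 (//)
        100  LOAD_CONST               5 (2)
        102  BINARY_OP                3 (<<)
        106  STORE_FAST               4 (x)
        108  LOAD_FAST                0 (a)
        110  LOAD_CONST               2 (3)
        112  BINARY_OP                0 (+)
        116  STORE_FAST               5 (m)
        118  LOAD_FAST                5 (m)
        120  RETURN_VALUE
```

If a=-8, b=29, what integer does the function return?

LOAD_CONST → push 0. Stack: [0]
LOAD_FAST a → push -8. Stack: [0, -8]
LOAD_CONST → push 3. Stack: [0, -8, 3]
BINARY_OP // → -8 // 3 = -3. Stack: [0, -3]
BINARY_OP | → 0 | -3 = -3. Stack: [-3]
STORE_FAST n → n=-3. Stack: []
LOAD_FAST_LOAD_FAST a,b → push -8,29. Stack: [-8, 29]
COMPARE_OP bool(!=) → -8 vs 29 = True. Stack: [True]
POP_JUMP_IF_FALSE → pop True; no jump. Stack: []
LOAD_FAST n → push -3. Stack: [-3]
LOAD_CONST → push 4. Stack: [-3, 4]
BINARY_OP + → -3 + 4 = 1. Stack: [1]
LOAD_FAST n → push -3. Stack: [1, -3]
BINARY_OP // → 1 // -3 = -1. Stack: [-1]
STORE_FAST y → y=-1. Stack: []
LOAD_FAST_LOAD_FAST b,y → push 29,-1. Stack: [29, -1]
BINARY_OP // → 29 // -1 = -29. Stack: [-29]
STORE_FAST x → x=-29. Stack: []
LOAD_CONST → push 7. Stack: [7]
LOAD_FAST b → push 29. Stack: [7, 29]
BINARY_OP % → 7 % 29 = 7. Stack: [7]
LOAD_FAST_LOAD_FAST n,b → push -3,29. Stack: [7, -3, 29]
BINARY_OP % → -3 % 29 = 26. Stack: [7, 26]
BINARY_OP * → 7 * 26 = 182. Stack: [182]
STORE_FAST m → m=182. Stack: []
LOAD_FAST m → push 182. Stack: [182]
RETURN_VALUE → return 182.

182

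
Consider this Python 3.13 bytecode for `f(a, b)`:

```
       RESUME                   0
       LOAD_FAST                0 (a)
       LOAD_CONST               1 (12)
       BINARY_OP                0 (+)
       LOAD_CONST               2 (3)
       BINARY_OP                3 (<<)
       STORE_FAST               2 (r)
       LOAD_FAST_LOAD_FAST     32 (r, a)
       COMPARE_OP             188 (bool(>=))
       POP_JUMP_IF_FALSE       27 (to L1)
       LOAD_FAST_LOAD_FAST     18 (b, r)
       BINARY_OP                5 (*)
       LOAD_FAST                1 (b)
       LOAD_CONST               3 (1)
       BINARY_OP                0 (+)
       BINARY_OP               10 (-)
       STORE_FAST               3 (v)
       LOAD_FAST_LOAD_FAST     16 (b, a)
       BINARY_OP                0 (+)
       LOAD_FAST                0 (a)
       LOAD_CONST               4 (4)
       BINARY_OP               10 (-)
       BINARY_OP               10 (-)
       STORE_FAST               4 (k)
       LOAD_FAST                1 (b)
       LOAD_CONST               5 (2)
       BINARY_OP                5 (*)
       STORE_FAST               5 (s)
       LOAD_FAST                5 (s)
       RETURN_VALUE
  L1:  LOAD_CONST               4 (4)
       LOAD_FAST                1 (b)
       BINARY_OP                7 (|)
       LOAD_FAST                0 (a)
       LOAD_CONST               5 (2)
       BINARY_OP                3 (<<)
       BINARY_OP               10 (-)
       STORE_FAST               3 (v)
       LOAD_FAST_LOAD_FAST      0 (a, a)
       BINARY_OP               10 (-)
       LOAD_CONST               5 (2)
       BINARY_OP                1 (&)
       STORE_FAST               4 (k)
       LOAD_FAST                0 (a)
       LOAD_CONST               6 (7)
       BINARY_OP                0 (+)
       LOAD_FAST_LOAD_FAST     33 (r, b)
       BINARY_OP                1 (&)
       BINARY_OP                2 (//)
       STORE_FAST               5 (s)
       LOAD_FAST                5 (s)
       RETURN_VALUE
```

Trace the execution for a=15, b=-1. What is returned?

LOAD_FAST a → push 15. Stack: [15]
LOAD_CONST → push 12. Stack: [15, 12]
BINARY_OP + → 15 + 12 = 27. Stack: [27]
LOAD_CONST → push 3. Stack: [27, 3]
BINARY_OP << → 27 << 3 = 216. Stack: [216]
STORE_FAST r → r=216. Stack: []
LOAD_FAST_LOAD_FAST r,a → push 216,15. Stack: [216, 15]
COMPARE_OP bool(>=) → 216 vs 15 = True. Stack: [True]
POP_JUMP_IF_FALSE → pop True; no jump. Stack: []
LOAD_FAST_LOAD_FAST b,r → push -1,216. Stack: [-1, 216]
BINARY_OP * → -1 * 216 = -216. Stack: [-216]
LOAD_FAST b → push -1. Stack: [-216, -1]
LOAD_CONST → push 1. Stack: [-216, -1, 1]
BINARY_OP + → -1 + 1 = 0. Stack: [-216, 0]
BINARY_OP - → -216 - 0 = -216. Stack: [-216]
STORE_FAST v → v=-216. Stack: []
LOAD_FAST_LOAD_FAST b,a → push -1,15. Stack: [-1, 15]
BINARY_OP + → -1 + 15 = 14. Stack: [14]
LOAD_FAST a → push 15. Stack: [14, 15]
LOAD_CONST → push 4. Stack: [14, 15, 4]
BINARY_OP - → 15 - 4 = 11. Stack: [14, 11]
BINARY_OP - → 14 - 11 = 3. Stack: [3]
STORE_FAST k → k=3. Stack: []
LOAD_FAST b → push -1. Stack: [-1]
LOAD_CONST → push 2. Stack: [-1, 2]
BINARY_OP * → -1 * 2 = -2. Stack: [-2]
STORE_FAST s → s=-2. Stack: []
LOAD_FAST s → push -2. Stack: [-2]
RETURN_VALUE → return -2.

-2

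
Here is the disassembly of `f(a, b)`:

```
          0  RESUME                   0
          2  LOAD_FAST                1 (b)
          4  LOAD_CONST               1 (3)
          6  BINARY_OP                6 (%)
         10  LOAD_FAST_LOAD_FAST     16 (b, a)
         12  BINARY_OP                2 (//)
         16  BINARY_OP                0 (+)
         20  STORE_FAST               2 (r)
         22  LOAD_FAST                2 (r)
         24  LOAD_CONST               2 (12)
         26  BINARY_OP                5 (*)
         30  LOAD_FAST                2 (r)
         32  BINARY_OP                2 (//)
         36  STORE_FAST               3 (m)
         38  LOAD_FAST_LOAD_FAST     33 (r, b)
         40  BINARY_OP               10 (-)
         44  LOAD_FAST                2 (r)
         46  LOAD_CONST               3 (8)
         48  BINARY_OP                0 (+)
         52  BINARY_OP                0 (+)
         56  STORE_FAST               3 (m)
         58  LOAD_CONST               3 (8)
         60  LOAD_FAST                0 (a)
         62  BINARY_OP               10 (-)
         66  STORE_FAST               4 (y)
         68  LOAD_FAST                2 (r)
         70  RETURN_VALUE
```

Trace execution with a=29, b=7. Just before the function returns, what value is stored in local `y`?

LOAD_FAST b → push 7. Stack: [7]
LOAD_CONST → push 3. Stack: [7, 3]
BINARY_OP % → 7 % 3 = 1. Stack: [1]
LOAD_FAST_LOAD_FAST b,a → push 7,29. Stack: [1, 7, 29]
BINARY_OP // → 7 // 29 = 0. Stack: [1, 0]
BINARY_OP + → 1 + 0 = 1. Stack: [1]
STORE_FAST r → r=1. Stack: []
LOAD_FAST r → push 1. Stack: [1]
LOAD_CONST → push 12. Stack: [1, 12]
BINARY_OP * → 1 * 12 = 12. Stack: [12]
LOAD_FAST r → push 1. Stack: [12, 1]
BINARY_OP // → 12 // 1 = 12. Stack: [12]
STORE_FAST m → m=12. Stack: []
LOAD_FAST_LOAD_FAST r,b → push 1,7. Stack: [1, 7]
BINARY_OP - → 1 - 7 = -6. Stack: [-6]
LOAD_FAST r → push 1. Stack: [-6, 1]
LOAD_CONST → push 8. Stack: [-6, 1, 8]
BINARY_OP + → 1 + 8 = 9. Stack: [-6, 9]
BINARY_OP + → -6 + 9 = 3. Stack: [3]
STORE_FAST m → m=3. Stack: []
LOAD_CONST → push 8. Stack: [8]
LOAD_FAST a → push 29. Stack: [8, 29]
BINARY_OP - → 8 - 29 = -21. Stack: [-21]
STORE_FAST y → y=-21. Stack: []
LOAD_FAST r → push 1. Stack: [1]
RETURN_VALUE → return 1.

-21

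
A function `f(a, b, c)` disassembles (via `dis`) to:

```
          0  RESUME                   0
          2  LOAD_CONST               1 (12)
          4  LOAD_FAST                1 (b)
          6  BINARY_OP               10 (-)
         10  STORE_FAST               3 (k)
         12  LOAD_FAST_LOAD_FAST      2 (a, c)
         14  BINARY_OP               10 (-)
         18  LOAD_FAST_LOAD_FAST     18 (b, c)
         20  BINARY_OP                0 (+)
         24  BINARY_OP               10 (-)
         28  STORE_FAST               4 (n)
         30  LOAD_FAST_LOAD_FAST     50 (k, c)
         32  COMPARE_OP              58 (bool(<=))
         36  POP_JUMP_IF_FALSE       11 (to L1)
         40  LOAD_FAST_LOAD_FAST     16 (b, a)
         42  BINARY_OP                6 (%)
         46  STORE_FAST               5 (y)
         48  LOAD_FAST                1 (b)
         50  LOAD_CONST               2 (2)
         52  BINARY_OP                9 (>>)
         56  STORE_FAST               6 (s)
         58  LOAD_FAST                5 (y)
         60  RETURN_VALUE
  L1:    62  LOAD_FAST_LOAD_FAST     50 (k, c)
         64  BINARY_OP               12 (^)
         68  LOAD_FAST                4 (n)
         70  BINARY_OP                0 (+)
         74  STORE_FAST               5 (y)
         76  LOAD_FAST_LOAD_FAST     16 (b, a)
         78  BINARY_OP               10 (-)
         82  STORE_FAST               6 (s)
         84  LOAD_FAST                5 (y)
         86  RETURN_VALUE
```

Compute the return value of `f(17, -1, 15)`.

16

LOAD_CONST → push 12. Stack: [12]
LOAD_FAST b → push -1. Stack: [12, -1]
BINARY_OP - → 12 - -1 = 13. Stack: [13]
STORE_FAST k → k=13. Stack: []
LOAD_FAST_LOAD_FAST a,c → push 17,15. Stack: [17, 15]
BINARY_OP - → 17 - 15 = 2. Stack: [2]
LOAD_FAST_LOAD_FAST b,c → push -1,15. Stack: [2, -1, 15]
BINARY_OP + → -1 + 15 = 14. Stack: [2, 14]
BINARY_OP - → 2 - 14 = -12. Stack: [-12]
STORE_FAST n → n=-12. Stack: []
LOAD_FAST_LOAD_FAST k,c → push 13,15. Stack: [13, 15]
COMPARE_OP bool(<=) → 13 vs 15 = True. Stack: [True]
POP_JUMP_IF_FALSE → pop True; no jump. Stack: []
LOAD_FAST_LOAD_FAST b,a → push -1,17. Stack: [-1, 17]
BINARY_OP % → -1 % 17 = 16. Stack: [16]
STORE_FAST y → y=16. Stack: []
LOAD_FAST b → push -1. Stack: [-1]
LOAD_CONST → push 2. Stack: [-1, 2]
BINARY_OP >> → -1 >> 2 = -1. Stack: [-1]
STORE_FAST s → s=-1. Stack: []
LOAD_FAST y → push 16. Stack: [16]
RETURN_VALUE → return 16.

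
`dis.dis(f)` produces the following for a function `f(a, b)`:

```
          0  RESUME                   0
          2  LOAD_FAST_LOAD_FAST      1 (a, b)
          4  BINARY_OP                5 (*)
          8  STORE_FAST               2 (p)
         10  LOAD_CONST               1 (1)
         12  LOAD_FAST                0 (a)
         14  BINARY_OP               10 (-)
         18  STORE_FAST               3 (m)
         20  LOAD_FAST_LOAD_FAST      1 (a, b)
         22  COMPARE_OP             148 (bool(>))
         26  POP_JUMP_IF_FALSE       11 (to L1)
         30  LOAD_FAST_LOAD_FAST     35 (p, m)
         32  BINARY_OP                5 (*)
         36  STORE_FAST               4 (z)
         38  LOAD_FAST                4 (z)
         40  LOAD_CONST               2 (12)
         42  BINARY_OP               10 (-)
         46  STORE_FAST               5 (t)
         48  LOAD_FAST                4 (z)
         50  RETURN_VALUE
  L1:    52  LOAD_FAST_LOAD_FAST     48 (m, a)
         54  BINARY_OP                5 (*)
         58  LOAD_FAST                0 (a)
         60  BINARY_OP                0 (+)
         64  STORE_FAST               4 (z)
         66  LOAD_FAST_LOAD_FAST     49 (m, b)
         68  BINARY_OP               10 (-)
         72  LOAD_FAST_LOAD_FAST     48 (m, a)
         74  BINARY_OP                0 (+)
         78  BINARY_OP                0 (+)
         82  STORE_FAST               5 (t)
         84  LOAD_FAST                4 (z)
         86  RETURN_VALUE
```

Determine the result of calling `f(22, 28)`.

LOAD_FAST_LOAD_FAST a,b → push 22,28. Stack: [22, 28]
BINARY_OP * → 22 * 28 = 616. Stack: [616]
STORE_FAST p → p=616. Stack: []
LOAD_CONST → push 1. Stack: [1]
LOAD_FAST a → push 22. Stack: [1, 22]
BINARY_OP - → 1 - 22 = -21. Stack: [-21]
STORE_FAST m → m=-21. Stack: []
LOAD_FAST_LOAD_FAST a,b → push 22,28. Stack: [22, 28]
COMPARE_OP bool(>) → 22 vs 28 = False. Stack: [False]
POP_JUMP_IF_FALSE → pop False; jump. Stack: []
LOAD_FAST_LOAD_FAST m,a → push -21,22. Stack: [-21, 22]
BINARY_OP * → -21 * 22 = -462. Stack: [-462]
LOAD_FAST a → push 22. Stack: [-462, 22]
BINARY_OP + → -462 + 22 = -440. Stack: [-440]
STORE_FAST z → z=-440. Stack: []
LOAD_FAST_LOAD_FAST m,b → push -21,28. Stack: [-21, 28]
BINARY_OP - → -21 - 28 = -49. Stack: [-49]
LOAD_FAST_LOAD_FAST m,a → push -21,22. Stack: [-49, -21, 22]
BINARY_OP + → -21 + 22 = 1. Stack: [-49, 1]
BINARY_OP + → -49 + 1 = -48. Stack: [-48]
STORE_FAST t → t=-48. Stack: []
LOAD_FAST z → push -440. Stack: [-440]
RETURN_VALUE → return -440.

-440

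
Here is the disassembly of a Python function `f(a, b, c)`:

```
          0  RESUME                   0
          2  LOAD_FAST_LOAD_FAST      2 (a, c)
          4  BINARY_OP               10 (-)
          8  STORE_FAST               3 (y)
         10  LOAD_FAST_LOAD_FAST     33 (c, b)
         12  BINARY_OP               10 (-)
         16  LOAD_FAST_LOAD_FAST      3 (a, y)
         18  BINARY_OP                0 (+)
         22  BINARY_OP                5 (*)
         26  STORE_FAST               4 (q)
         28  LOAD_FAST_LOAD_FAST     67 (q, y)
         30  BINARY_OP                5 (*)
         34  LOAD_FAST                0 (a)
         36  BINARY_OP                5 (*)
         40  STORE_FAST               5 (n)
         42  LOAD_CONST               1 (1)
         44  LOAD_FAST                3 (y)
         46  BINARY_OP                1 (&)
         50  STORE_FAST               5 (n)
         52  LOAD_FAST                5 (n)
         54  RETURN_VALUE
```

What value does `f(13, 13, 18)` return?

1

LOAD_FAST_LOAD_FAST a,c → push 13,18. Stack: [13, 18]
BINARY_OP - → 13 - 18 = -5. Stack: [-5]
STORE_FAST y → y=-5. Stack: []
LOAD_FAST_LOAD_FAST c,b → push 18,13. Stack: [18, 13]
BINARY_OP - → 18 - 13 = 5. Stack: [5]
LOAD_FAST_LOAD_FAST a,y → push 13,-5. Stack: [5, 13, -5]
BINARY_OP + → 13 + -5 = 8. Stack: [5, 8]
BINARY_OP * → 5 * 8 = 40. Stack: [40]
STORE_FAST q → q=40. Stack: []
LOAD_FAST_LOAD_FAST q,y → push 40,-5. Stack: [40, -5]
BINARY_OP * → 40 * -5 = -200. Stack: [-200]
LOAD_FAST a → push 13. Stack: [-200, 13]
BINARY_OP * → -200 * 13 = -2600. Stack: [-2600]
STORE_FAST n → n=-2600. Stack: []
LOAD_CONST → push 1. Stack: [1]
LOAD_FAST y → push -5. Stack: [1, -5]
BINARY_OP & → 1 & -5 = 1. Stack: [1]
STORE_FAST n → n=1. Stack: []
LOAD_FAST n → push 1. Stack: [1]
RETURN_VALUE → return 1.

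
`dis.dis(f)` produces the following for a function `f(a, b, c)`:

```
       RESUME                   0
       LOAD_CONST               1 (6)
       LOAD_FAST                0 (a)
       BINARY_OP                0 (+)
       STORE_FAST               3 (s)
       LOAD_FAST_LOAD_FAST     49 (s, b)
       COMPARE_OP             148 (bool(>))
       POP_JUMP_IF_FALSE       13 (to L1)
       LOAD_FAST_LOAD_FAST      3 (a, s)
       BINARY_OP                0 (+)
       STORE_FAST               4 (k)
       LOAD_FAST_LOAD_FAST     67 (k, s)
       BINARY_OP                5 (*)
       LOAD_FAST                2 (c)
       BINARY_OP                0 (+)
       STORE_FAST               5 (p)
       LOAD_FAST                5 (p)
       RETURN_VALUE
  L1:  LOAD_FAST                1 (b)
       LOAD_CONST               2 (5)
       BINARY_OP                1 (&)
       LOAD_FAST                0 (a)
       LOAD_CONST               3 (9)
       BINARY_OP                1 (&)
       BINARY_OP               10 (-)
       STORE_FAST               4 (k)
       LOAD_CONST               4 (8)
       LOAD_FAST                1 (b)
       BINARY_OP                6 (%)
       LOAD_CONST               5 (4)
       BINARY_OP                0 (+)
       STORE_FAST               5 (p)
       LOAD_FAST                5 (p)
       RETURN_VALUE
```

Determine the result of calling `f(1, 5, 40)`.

96

LOAD_CONST → push 6. Stack: [6]
LOAD_FAST a → push 1. Stack: [6, 1]
BINARY_OP + → 6 + 1 = 7. Stack: [7]
STORE_FAST s → s=7. Stack: []
LOAD_FAST_LOAD_FAST s,b → push 7,5. Stack: [7, 5]
COMPARE_OP bool(>) → 7 vs 5 = True. Stack: [True]
POP_JUMP_IF_FALSE → pop True; no jump. Stack: []
LOAD_FAST_LOAD_FAST a,s → push 1,7. Stack: [1, 7]
BINARY_OP + → 1 + 7 = 8. Stack: [8]
STORE_FAST k → k=8. Stack: []
LOAD_FAST_LOAD_FAST k,s → push 8,7. Stack: [8, 7]
BINARY_OP * → 8 * 7 = 56. Stack: [56]
LOAD_FAST c → push 40. Stack: [56, 40]
BINARY_OP + → 56 + 40 = 96. Stack: [96]
STORE_FAST p → p=96. Stack: []
LOAD_FAST p → push 96. Stack: [96]
RETURN_VALUE → return 96.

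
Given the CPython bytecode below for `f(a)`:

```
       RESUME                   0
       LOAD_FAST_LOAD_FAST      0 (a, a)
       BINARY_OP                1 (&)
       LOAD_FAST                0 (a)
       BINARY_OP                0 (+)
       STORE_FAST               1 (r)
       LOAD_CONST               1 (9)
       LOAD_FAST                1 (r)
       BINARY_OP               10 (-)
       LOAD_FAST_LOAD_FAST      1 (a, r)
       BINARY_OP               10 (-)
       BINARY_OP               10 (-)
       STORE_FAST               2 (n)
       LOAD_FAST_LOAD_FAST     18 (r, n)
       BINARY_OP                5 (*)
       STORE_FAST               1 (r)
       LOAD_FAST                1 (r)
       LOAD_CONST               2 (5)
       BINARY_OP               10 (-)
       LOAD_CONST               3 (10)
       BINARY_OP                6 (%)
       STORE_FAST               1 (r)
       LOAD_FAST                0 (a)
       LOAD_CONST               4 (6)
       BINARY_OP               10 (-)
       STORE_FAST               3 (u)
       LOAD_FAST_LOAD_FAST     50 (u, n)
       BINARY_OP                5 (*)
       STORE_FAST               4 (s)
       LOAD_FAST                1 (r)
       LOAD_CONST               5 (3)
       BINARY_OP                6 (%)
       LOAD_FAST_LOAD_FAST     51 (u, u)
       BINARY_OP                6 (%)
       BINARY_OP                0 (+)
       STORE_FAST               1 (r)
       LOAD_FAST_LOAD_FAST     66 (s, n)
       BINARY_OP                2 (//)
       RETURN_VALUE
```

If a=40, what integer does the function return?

LOAD_FAST_LOAD_FAST a,a → push 40,40. Stack: [40, 40]
BINARY_OP & → 40 & 40 = 40. Stack: [40]
LOAD_FAST a → push 40. Stack: [40, 40]
BINARY_OP + → 40 + 40 = 80. Stack: [80]
STORE_FAST r → r=80. Stack: []
LOAD_CONST → push 9. Stack: [9]
LOAD_FAST r → push 80. Stack: [9, 80]
BINARY_OP - → 9 - 80 = -71. Stack: [-71]
LOAD_FAST_LOAD_FAST a,r → push 40,80. Stack: [-71, 40, 80]
BINARY_OP - → 40 - 80 = -40. Stack: [-71, -40]
BINARY_OP - → -71 - -40 = -31. Stack: [-31]
STORE_FAST n → n=-31. Stack: []
LOAD_FAST_LOAD_FAST r,n → push 80,-31. Stack: [80, -31]
BINARY_OP * → 80 * -31 = -2480. Stack: [-2480]
STORE_FAST r → r=-2480. Stack: []
LOAD_FAST r → push -2480. Stack: [-2480]
LOAD_CONST → push 5. Stack: [-2480, 5]
BINARY_OP - → -2480 - 5 = -2485. Stack: [-2485]
LOAD_CONST → push 10. Stack: [-2485, 10]
BINARY_OP % → -2485 % 10 = 5. Stack: [5]
STORE_FAST r → r=5. Stack: []
LOAD_FAST a → push 40. Stack: [40]
LOAD_CONST → push 6. Stack: [40, 6]
BINARY_OP - → 40 - 6 = 34. Stack: [34]
STORE_FAST u → u=34. Stack: []
LOAD_FAST_LOAD_FAST u,n → push 34,-31. Stack: [34, -31]
BINARY_OP * → 34 * -31 = -1054. Stack: [-1054]
STORE_FAST s → s=-1054. Stack: []
LOAD_FAST r → push 5. Stack: [5]
LOAD_CONST → push 3. Stack: [5, 3]
BINARY_OP % → 5 % 3 = 2. Stack: [2]
LOAD_FAST_LOAD_FAST u,u → push 34,34. Stack: [2, 34, 34]
BINARY_OP % → 34 % 34 = 0. Stack: [2, 0]
BINARY_OP + → 2 + 0 = 2. Stack: [2]
STORE_FAST r → r=2. Stack: []
LOAD_FAST_LOAD_FAST s,n → push -1054,-31. Stack: [-1054, -31]
BINARY_OP // → -1054 // -31 = 34. Stack: [34]
RETURN_VALUE → return 34.

34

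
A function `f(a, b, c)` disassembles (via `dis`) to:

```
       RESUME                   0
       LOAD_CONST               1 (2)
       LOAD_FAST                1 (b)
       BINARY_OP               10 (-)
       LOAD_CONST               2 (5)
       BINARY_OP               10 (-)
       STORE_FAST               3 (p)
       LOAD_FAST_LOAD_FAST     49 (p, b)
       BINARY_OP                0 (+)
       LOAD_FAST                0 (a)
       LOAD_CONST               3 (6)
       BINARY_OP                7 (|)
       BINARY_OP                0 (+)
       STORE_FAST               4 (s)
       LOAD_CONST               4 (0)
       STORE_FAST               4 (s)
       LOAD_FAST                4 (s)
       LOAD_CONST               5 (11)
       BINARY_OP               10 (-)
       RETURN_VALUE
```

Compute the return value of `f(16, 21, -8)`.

LOAD_CONST → push 2. Stack: [2]
LOAD_FAST b → push 21. Stack: [2, 21]
BINARY_OP - → 2 - 21 = -19. Stack: [-19]
LOAD_CONST → push 5. Stack: [-19, 5]
BINARY_OP - → -19 - 5 = -24. Stack: [-24]
STORE_FAST p → p=-24. Stack: []
LOAD_FAST_LOAD_FAST p,b → push -24,21. Stack: [-24, 21]
BINARY_OP + → -24 + 21 = -3. Stack: [-3]
LOAD_FAST a → push 16. Stack: [-3, 16]
LOAD_CONST → push 6. Stack: [-3, 16, 6]
BINARY_OP | → 16 | 6 = 22. Stack: [-3, 22]
BINARY_OP + → -3 + 22 = 19. Stack: [19]
STORE_FAST s → s=19. Stack: []
LOAD_CONST → push 0. Stack: [0]
STORE_FAST s → s=0. Stack: []
LOAD_FAST s → push 0. Stack: [0]
LOAD_CONST → push 11. Stack: [0, 11]
BINARY_OP - → 0 - 11 = -11. Stack: [-11]
RETURN_VALUE → return -11.

-11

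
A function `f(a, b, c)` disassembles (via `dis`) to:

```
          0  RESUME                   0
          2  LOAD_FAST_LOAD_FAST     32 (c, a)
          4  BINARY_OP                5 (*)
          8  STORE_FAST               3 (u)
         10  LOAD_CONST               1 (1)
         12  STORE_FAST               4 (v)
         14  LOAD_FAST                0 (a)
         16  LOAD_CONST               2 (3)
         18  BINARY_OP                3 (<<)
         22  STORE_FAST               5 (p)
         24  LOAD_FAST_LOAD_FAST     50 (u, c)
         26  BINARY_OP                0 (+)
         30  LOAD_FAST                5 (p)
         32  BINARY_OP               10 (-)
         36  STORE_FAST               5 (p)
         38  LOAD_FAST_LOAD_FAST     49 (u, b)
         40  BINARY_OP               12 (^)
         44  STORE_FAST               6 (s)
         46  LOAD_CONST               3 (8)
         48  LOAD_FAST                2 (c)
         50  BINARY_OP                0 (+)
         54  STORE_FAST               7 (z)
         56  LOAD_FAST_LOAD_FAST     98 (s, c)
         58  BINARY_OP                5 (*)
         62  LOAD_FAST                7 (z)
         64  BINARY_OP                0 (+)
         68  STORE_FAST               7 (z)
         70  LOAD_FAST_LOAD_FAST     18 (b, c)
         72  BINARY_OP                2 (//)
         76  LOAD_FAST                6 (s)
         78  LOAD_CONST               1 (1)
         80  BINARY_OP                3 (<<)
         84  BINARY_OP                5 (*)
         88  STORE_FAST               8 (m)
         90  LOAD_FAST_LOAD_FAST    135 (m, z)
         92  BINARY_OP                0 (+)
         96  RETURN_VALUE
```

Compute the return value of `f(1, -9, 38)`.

LOAD_FAST_LOAD_FAST c,a → push 38,1. Stack: [38, 1]
BINARY_OP * → 38 * 1 = 38. Stack: [38]
STORE_FAST u → u=38. Stack: []
LOAD_CONST → push 1. Stack: [1]
STORE_FAST v → v=1. Stack: []
LOAD_FAST a → push 1. Stack: [1]
LOAD_CONST → push 3. Stack: [1, 3]
BINARY_OP << → 1 << 3 = 8. Stack: [8]
STORE_FAST p → p=8. Stack: []
LOAD_FAST_LOAD_FAST u,c → push 38,38. Stack: [38, 38]
BINARY_OP + → 38 + 38 = 76. Stack: [76]
LOAD_FAST p → push 8. Stack: [76, 8]
BINARY_OP - → 76 - 8 = 68. Stack: [68]
STORE_FAST p → p=68. Stack: []
LOAD_FAST_LOAD_FAST u,b → push 38,-9. Stack: [38, -9]
BINARY_OP ^ → 38 ^ -9 = -47. Stack: [-47]
STORE_FAST s → s=-47. Stack: []
LOAD_CONST → push 8. Stack: [8]
LOAD_FAST c → push 38. Stack: [8, 38]
BINARY_OP + → 8 + 38 = 46. Stack: [46]
STORE_FAST z → z=46. Stack: []
LOAD_FAST_LOAD_FAST s,c → push -47,38. Stack: [-47, 38]
BINARY_OP * → -47 * 38 = -1786. Stack: [-1786]
LOAD_FAST z → push 46. Stack: [-1786, 46]
BINARY_OP + → -1786 + 46 = -1740. Stack: [-1740]
STORE_FAST z → z=-1740. Stack: []
LOAD_FAST_LOAD_FAST b,c → push -9,38. Stack: [-9, 38]
BINARY_OP // → -9 // 38 = -1. Stack: [-1]
LOAD_FAST s → push -47. Stack: [-1, -47]
LOAD_CONST → push 1. Stack: [-1, -47, 1]
BINARY_OP << → -47 << 1 = -94. Stack: [-1, -94]
BINARY_OP * → -1 * -94 = 94. Stack: [94]
STORE_FAST m → m=94. Stack: []
LOAD_FAST_LOAD_FAST m,z → push 94,-1740. Stack: [94, -1740]
BINARY_OP + → 94 + -1740 = -1646. Stack: [-1646]
RETURN_VALUE → return -1646.

-1646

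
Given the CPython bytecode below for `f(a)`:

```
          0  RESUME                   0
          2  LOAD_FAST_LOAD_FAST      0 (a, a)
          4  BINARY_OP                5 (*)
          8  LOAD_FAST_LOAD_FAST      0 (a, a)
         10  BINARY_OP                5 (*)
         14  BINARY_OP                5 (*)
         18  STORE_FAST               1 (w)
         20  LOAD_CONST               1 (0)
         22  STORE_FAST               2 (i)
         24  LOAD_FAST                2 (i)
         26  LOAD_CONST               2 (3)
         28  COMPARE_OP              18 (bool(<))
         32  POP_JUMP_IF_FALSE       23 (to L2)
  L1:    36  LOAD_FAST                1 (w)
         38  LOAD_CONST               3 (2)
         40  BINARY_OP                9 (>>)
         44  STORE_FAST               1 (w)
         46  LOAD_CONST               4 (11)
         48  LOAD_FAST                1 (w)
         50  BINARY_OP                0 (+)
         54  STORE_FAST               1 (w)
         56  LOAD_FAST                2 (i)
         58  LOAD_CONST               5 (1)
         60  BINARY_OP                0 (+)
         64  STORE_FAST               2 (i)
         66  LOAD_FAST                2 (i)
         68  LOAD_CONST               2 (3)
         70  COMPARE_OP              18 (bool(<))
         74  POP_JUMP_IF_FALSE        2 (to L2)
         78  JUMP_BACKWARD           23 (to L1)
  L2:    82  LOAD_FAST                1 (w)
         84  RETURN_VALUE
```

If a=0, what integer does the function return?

LOAD_FAST_LOAD_FAST a,a → push 0,0. Stack: [0, 0]
BINARY_OP * → 0 * 0 = 0. Stack: [0]
LOAD_FAST_LOAD_FAST a,a → push 0,0. Stack: [0, 0, 0]
BINARY_OP * → 0 * 0 = 0. Stack: [0, 0]
BINARY_OP * → 0 * 0 = 0. Stack: [0]
STORE_FAST w → w=0. Stack: []
LOAD_CONST → push 0. Stack: [0]
STORE_FAST i → i=0. Stack: []
LOAD_FAST i → push 0. Stack: [0]
LOAD_CONST → push 3. Stack: [0, 3]
COMPARE_OP bool(<) → 0 vs 3 = True. Stack: [True]
POP_JUMP_IF_FALSE → pop True; no jump. Stack: []
LOAD_FAST w → push 0. Stack: [0]
LOAD_CONST → push 2. Stack: [0, 2]
BINARY_OP >> → 0 >> 2 = 0. Stack: [0]
STORE_FAST w → w=0. Stack: []
LOAD_CONST → push 11. Stack: [11]
LOAD_FAST w → push 0. Stack: [11, 0]
BINARY_OP + → 11 + 0 = 11. Stack: [11]
STORE_FAST w → w=11. Stack: []
LOAD_FAST i → push 0. Stack: [0]
LOAD_CONST → push 1. Stack: [0, 1]
BINARY_OP + → 0 + 1 = 1. Stack: [1]
STORE_FAST i → i=1. Stack: []
LOAD_FAST i → push 1. Stack: [1]
LOAD_CONST → push 3. Stack: [1, 3]
COMPARE_OP bool(<) → 1 vs 3 = True. Stack: [True]
POP_JUMP_IF_FALSE → pop True; no jump. Stack: []
LOAD_FAST w → push 11. Stack: [11]
LOAD_CONST → push 2. Stack: [11, 2]
BINARY_OP >> → 11 >> 2 = 2. Stack: [2]
STORE_FAST w → w=2. Stack: []
LOAD_CONST → push 11. Stack: [11]
LOAD_FAST w → push 2. Stack: [11, 2]
BINARY_OP + → 11 + 2 = 13. Stack: [13]
STORE_FAST w → w=13. Stack: []
LOAD_FAST i → push 1. Stack: [1]
LOAD_CONST → push 1. Stack: [1, 1]
BINARY_OP + → 1 + 1 = 2. Stack: [2]
STORE_FAST i → i=2. Stack: []
LOAD_FAST i → push 2. Stack: [2]
LOAD_CONST → push 3. Stack: [2, 3]
COMPARE_OP bool(<) → 2 vs 3 = True. Stack: [True]
POP_JUMP_IF_FALSE → pop True; no jump. Stack: []
LOAD_FAST w → push 13. Stack: [13]
LOAD_CONST → push 2. Stack: [13, 2]
BINARY_OP >> → 13 >> 2 = 3. Stack: [3]
STORE_FAST w → w=3. Stack: []
LOAD_CONST → push 11. Stack: [11]
LOAD_FAST w → push 3. Stack: [11, 3]
BINARY_OP + → 11 + 3 = 14. Stack: [14]
STORE_FAST w → w=14. Stack: []
LOAD_FAST i → push 2. Stack: [2]
LOAD_CONST → push 1. Stack: [2, 1]
BINARY_OP + → 2 + 1 = 3. Stack: [3]
STORE_FAST i → i=3. Stack: []
LOAD_FAST i → push 3. Stack: [3]
LOAD_CONST → push 3. Stack: [3, 3]
COMPARE_OP bool(<) → 3 vs 3 = False. Stack: [False]
POP_JUMP_IF_FALSE → pop False; jump. Stack: []
LOAD_FAST w → push 14. Stack: [14]
RETURN_VALUE → return 14.

14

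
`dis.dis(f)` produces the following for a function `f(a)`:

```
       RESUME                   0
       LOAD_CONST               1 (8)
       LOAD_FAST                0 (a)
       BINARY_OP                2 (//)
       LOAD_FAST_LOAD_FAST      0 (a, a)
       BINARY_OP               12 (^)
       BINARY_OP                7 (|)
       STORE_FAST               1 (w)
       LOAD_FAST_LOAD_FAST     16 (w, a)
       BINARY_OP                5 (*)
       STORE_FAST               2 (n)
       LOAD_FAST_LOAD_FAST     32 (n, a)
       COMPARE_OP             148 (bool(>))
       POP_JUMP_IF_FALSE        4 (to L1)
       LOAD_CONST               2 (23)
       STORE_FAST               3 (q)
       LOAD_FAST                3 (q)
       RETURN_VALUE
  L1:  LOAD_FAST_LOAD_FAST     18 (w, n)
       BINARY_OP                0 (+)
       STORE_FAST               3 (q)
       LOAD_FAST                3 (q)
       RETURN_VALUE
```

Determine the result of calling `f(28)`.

0

LOAD_CONST → push 8. Stack: [8]
LOAD_FAST a → push 28. Stack: [8, 28]
BINARY_OP // → 8 // 28 = 0. Stack: [0]
LOAD_FAST_LOAD_FAST a,a → push 28,28. Stack: [0, 28, 28]
BINARY_OP ^ → 28 ^ 28 = 0. Stack: [0, 0]
BINARY_OP | → 0 | 0 = 0. Stack: [0]
STORE_FAST w → w=0. Stack: []
LOAD_FAST_LOAD_FAST w,a → push 0,28. Stack: [0, 28]
BINARY_OP * → 0 * 28 = 0. Stack: [0]
STORE_FAST n → n=0. Stack: []
LOAD_FAST_LOAD_FAST n,a → push 0,28. Stack: [0, 28]
COMPARE_OP bool(>) → 0 vs 28 = False. Stack: [False]
POP_JUMP_IF_FALSE → pop False; jump. Stack: []
LOAD_FAST_LOAD_FAST w,n → push 0,0. Stack: [0, 0]
BINARY_OP + → 0 + 0 = 0. Stack: [0]
STORE_FAST q → q=0. Stack: []
LOAD_FAST q → push 0. Stack: [0]
RETURN_VALUE → return 0.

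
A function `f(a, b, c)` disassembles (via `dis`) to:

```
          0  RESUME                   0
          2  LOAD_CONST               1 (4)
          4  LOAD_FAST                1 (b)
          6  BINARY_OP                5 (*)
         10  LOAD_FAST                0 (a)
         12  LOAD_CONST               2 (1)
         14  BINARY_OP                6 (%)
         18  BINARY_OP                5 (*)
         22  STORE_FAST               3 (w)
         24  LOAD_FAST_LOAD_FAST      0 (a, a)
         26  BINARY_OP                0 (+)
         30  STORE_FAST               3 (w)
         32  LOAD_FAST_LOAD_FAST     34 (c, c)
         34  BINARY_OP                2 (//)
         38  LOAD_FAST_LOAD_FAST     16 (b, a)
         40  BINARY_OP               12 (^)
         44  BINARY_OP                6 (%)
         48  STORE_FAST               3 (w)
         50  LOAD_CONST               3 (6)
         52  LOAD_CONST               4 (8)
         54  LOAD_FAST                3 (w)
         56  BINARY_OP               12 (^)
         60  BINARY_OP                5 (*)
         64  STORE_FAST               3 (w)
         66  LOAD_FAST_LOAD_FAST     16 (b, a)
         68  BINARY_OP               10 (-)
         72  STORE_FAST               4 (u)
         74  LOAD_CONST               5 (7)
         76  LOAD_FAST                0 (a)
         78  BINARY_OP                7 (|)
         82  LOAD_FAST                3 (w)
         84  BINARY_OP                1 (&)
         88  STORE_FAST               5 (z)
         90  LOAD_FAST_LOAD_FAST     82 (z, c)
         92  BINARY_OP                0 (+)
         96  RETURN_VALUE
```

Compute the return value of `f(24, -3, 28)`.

LOAD_CONST → push 4. Stack: [4]
LOAD_FAST b → push -3. Stack: [4, -3]
BINARY_OP * → 4 * -3 = -12. Stack: [-12]
LOAD_FAST a → push 24. Stack: [-12, 24]
LOAD_CONST → push 1. Stack: [-12, 24, 1]
BINARY_OP % → 24 % 1 = 0. Stack: [-12, 0]
BINARY_OP * → -12 * 0 = 0. Stack: [0]
STORE_FAST w → w=0. Stack: []
LOAD_FAST_LOAD_FAST a,a → push 24,24. Stack: [24, 24]
BINARY_OP + → 24 + 24 = 48. Stack: [48]
STORE_FAST w → w=48. Stack: []
LOAD_FAST_LOAD_FAST c,c → push 28,28. Stack: [28, 28]
BINARY_OP // → 28 // 28 = 1. Stack: [1]
LOAD_FAST_LOAD_FAST b,a → push -3,24. Stack: [1, -3, 24]
BINARY_OP ^ → -3 ^ 24 = -27. Stack: [1, -27]
BINARY_OP % → 1 % -27 = -26. Stack: [-26]
STORE_FAST w → w=-26. Stack: []
LOAD_CONST → push 6. Stack: [6]
LOAD_CONST → push 8. Stack: [6, 8]
LOAD_FAST w → push -26. Stack: [6, 8, -26]
BINARY_OP ^ → 8 ^ -26 = -18. Stack: [6, -18]
BINARY_OP * → 6 * -18 = -108. Stack: [-108]
STORE_FAST w → w=-108. Stack: []
LOAD_FAST_LOAD_FAST b,a → push -3,24. Stack: [-3, 24]
BINARY_OP - → -3 - 24 = -27. Stack: [-27]
STORE_FAST u → u=-27. Stack: []
LOAD_CONST → push 7. Stack: [7]
LOAD_FAST a → push 24. Stack: [7, 24]
BINARY_OP | → 7 | 24 = 31. Stack: [31]
LOAD_FAST w → push -108. Stack: [31, -108]
BINARY_OP & → 31 & -108 = 20. Stack: [20]
STORE_FAST z → z=20. Stack: []
LOAD_FAST_LOAD_FAST z,c → push 20,28. Stack: [20, 28]
BINARY_OP + → 20 + 28 = 48. Stack: [48]
RETURN_VALUE → return 48.

48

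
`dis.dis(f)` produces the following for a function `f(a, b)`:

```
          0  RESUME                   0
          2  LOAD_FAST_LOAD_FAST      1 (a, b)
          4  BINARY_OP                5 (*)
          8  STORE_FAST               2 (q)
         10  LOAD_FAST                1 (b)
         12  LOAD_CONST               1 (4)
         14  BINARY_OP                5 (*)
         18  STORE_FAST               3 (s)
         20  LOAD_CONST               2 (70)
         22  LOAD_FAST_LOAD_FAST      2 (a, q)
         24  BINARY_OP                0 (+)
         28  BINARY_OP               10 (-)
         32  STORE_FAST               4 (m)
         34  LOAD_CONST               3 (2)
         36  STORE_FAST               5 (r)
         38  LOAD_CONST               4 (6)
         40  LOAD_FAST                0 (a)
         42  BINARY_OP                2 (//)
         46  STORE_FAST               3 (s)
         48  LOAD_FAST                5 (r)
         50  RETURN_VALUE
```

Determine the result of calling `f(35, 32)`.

LOAD_FAST_LOAD_FAST a,b → push 35,32. Stack: [35, 32]
BINARY_OP * → 35 * 32 = 1120. Stack: [1120]
STORE_FAST q → q=1120. Stack: []
LOAD_FAST b → push 32. Stack: [32]
LOAD_CONST → push 4. Stack: [32, 4]
BINARY_OP * → 32 * 4 = 128. Stack: [128]
STORE_FAST s → s=128. Stack: []
LOAD_CONST → push 70. Stack: [70]
LOAD_FAST_LOAD_FAST a,q → push 35,1120. Stack: [70, 35, 1120]
BINARY_OP + → 35 + 1120 = 1155. Stack: [70, 1155]
BINARY_OP - → 70 - 1155 = -1085. Stack: [-1085]
STORE_FAST m → m=-1085. Stack: []
LOAD_CONST → push 2. Stack: [2]
STORE_FAST r → r=2. Stack: []
LOAD_CONST → push 6. Stack: [6]
LOAD_FAST a → push 35. Stack: [6, 35]
BINARY_OP // → 6 // 35 = 0. Stack: [0]
STORE_FAST s → s=0. Stack: []
LOAD_FAST r → push 2. Stack: [2]
RETURN_VALUE → return 2.

2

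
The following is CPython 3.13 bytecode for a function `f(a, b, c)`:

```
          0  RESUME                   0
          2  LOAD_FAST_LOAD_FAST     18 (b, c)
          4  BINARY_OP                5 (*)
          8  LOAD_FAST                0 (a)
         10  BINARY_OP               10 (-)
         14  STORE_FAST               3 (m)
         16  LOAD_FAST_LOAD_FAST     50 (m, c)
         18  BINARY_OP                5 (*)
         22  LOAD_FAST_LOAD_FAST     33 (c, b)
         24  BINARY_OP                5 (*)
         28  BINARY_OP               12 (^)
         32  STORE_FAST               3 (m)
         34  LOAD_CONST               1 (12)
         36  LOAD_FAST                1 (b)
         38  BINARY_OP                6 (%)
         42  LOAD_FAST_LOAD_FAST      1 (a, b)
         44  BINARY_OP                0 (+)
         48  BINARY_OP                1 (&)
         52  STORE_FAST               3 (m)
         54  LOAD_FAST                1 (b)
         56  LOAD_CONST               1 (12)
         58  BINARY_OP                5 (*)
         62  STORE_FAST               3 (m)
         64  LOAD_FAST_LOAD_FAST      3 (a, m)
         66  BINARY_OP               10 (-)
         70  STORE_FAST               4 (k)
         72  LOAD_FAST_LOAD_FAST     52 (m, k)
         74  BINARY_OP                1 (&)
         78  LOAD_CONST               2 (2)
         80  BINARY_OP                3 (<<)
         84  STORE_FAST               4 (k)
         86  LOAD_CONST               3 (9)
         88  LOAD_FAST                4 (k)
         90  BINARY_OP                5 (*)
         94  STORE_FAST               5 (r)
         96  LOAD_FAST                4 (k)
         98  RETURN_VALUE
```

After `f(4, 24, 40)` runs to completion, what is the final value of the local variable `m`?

LOAD_FAST_LOAD_FAST b,c → push 24,40. Stack: [24, 40]
BINARY_OP * → 24 * 40 = 960. Stack: [960]
LOAD_FAST a → push 4. Stack: [960, 4]
BINARY_OP - → 960 - 4 = 956. Stack: [956]
STORE_FAST m → m=956. Stack: []
LOAD_FAST_LOAD_FAST m,c → push 956,40. Stack: [956, 40]
BINARY_OP * → 956 * 40 = 38240. Stack: [38240]
LOAD_FAST_LOAD_FAST c,b → push 40,24. Stack: [38240, 40, 24]
BINARY_OP * → 40 * 24 = 960. Stack: [38240, 960]
BINARY_OP ^ → 38240 ^ 960 = 38560. Stack: [38560]
STORE_FAST m → m=38560. Stack: []
LOAD_CONST → push 12. Stack: [12]
LOAD_FAST b → push 24. Stack: [12, 24]
BINARY_OP % → 12 % 24 = 12. Stack: [12]
LOAD_FAST_LOAD_FAST a,b → push 4,24. Stack: [12, 4, 24]
BINARY_OP + → 4 + 24 = 28. Stack: [12, 28]
BINARY_OP & → 12 & 28 = 12. Stack: [12]
STORE_FAST m → m=12. Stack: []
LOAD_FAST b → push 24. Stack: [24]
LOAD_CONST → push 12. Stack: [24, 12]
BINARY_OP * → 24 * 12 = 288. Stack: [288]
STORE_FAST m → m=288. Stack: []
LOAD_FAST_LOAD_FAST a,m → push 4,288. Stack: [4, 288]
BINARY_OP - → 4 - 288 = -284. Stack: [-284]
STORE_FAST k → k=-284. Stack: []
LOAD_FAST_LOAD_FAST m,k → push 288,-284. Stack: [288, -284]
BINARY_OP & → 288 & -284 = 32. Stack: [32]
LOAD_CONST → push 2. Stack: [32, 2]
BINARY_OP << → 32 << 2 = 128. Stack: [128]
STORE_FAST k → k=128. Stack: []
LOAD_CONST → push 9. Stack: [9]
LOAD_FAST k → push 128. Stack: [9, 128]
BINARY_OP * → 9 * 128 = 1152. Stack: [1152]
STORE_FAST r → r=1152. Stack: []
LOAD_FAST k → push 128. Stack: [128]
RETURN_VALUE → return 128.

288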